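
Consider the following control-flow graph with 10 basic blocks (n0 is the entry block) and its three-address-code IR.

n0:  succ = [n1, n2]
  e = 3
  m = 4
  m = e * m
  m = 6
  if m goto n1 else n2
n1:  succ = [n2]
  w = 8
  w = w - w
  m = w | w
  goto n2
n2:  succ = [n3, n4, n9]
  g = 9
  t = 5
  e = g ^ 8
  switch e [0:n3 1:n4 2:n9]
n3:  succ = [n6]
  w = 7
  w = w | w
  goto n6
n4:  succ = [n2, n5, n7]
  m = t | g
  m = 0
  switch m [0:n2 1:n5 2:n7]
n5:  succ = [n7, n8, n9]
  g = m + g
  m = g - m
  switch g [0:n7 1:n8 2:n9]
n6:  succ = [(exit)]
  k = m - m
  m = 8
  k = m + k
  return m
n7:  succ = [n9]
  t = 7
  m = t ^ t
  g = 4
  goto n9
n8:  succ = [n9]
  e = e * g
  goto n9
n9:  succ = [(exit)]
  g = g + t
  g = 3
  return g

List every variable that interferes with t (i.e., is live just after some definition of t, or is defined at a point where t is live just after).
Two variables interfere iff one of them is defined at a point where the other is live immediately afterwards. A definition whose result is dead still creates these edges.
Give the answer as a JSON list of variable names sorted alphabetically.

Per-block:
  n0 def {e,m} use ∅
  n1 def {m,w} use ∅
  n2 def {e,g,t} use ∅
  n3 def {w} use ∅
  n4 def {m} use {g,t}
  n5 def {g,m} use {g,m}
  n6 def {k,m} use {m}
  n7 def {g,m,t} use ∅
  n8 def {e} use {e,g}
  n9 def {g} use {g,t}

Liveness:
  n0 li=∅ lo={m}
  n1 li=∅ lo={m}
  n2 li={m} lo={e,g,m,t}
  n3 li={m} lo={m}
  n4 li={e,g,t} lo={e,g,m,t}
  n5 li={e,g,m,t} lo={e,g,t}
  n6 li={m} lo=∅
  n7 li=∅ lo={g,t}
  n8 li={e,g,t} lo={g,t}
  n9 li={g,t} lo=∅

Conflict graph:
  e — {g,m,t}
  g — {e,m,t}
  k — {m}
  m — {e,g,k,t,w}
  t — {e,g,m}
  w — {m}

N(t) = ["e", "g", "m"]

Answer: ["e", "g", "m"]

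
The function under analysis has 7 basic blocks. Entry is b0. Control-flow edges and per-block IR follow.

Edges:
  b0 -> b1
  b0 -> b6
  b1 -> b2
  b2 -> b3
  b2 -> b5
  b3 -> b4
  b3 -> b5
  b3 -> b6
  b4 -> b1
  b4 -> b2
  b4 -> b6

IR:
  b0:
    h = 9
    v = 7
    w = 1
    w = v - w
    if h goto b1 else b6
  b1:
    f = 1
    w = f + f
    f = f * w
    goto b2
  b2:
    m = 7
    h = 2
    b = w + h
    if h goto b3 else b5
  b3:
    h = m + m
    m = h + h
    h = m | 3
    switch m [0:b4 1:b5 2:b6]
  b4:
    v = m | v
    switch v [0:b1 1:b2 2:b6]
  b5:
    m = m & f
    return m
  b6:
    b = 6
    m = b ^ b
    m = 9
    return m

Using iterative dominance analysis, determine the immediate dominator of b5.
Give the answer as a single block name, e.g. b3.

Answer: b2

Analysis:
idom tree: b1←b0 b2←b1 b3←b2 b4←b3 b5←b2 b6←b0
Dom at joins:
  b1: preds {b0,b4}: {b0} ∩ {b0,b1,b2,b3,b4} = {b0}; idom=b0
  b2: preds {b1,b4}: {b0,b1} ∩ {b0,b1,b2,b3,b4} = {b0,b1}; idom=b1
  b5: preds {b2,b3}: {b0,b1,b2} ∩ {b0,b1,b2,b3} = {b0,b1,b2}; idom=b2
  b6: preds {b0,b3,b4}: {b0} ∩ {b0,b1,b2,b3} ∩ {b0,b1,b2,b3,b4} = {b0}; idom=b0

idom(b5) = b2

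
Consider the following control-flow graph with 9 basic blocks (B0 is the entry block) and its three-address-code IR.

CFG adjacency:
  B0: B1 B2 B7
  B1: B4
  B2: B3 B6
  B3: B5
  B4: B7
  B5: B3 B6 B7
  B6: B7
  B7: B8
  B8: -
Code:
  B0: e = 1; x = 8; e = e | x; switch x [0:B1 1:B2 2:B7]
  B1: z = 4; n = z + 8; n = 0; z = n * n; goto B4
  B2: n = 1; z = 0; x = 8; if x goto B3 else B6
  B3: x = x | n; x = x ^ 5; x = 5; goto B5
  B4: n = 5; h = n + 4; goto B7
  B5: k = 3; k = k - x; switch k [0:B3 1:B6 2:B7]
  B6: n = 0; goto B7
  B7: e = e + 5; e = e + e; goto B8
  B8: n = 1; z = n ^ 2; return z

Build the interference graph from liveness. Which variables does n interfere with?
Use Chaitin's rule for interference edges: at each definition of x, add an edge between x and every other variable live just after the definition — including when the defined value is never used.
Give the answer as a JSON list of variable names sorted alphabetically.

Answer: ["e", "k", "x", "z"]

Derivation:
def/use:
  B0: def={e,x} ue=∅
  B1: def={n,z} ue=∅
  B2: def={n,x,z} ue=∅
  B3: def={x} ue={n,x}
  B4: def={h,n} ue=∅
  B5: def={k} ue={x}
  B6: def={n} ue=∅
  B7: def={e} ue={e}
  B8: def={n,z} ue=∅

Liveness:
  B0: in=∅ out={e}
  B1: in={e} out={e}
  B2: in={e} out={e,n,x}
  B3: in={e,n,x} out={e,n,x}
  B4: in={e} out={e}
  B5: in={e,n,x} out={e,n,x}
  B6: in={e} out={e}
  B7: in={e} out=∅
  B8: in=∅ out=∅

Interference:
  e: {h,k,n,x,z}
  h: {e}
  k: {e,n,x}
  n: {e,k,x,z}
  x: {e,k,n}
  z: {e,n}

N(n) = ["e", "k", "x", "z"]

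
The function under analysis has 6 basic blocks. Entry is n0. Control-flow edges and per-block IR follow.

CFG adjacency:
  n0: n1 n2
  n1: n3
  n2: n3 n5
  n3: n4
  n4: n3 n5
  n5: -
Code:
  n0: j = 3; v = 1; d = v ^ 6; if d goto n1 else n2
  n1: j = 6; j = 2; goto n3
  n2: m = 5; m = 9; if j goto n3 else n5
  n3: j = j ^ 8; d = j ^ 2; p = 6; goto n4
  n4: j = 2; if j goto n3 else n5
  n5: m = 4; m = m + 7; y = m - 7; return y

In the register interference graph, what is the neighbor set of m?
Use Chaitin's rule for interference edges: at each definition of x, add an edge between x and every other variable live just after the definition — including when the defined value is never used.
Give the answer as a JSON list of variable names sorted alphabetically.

Answer: ["j"]

Working:
Per-block:
  n0: def={d,j,v} ue=∅
  n1: def={j} ue=∅
  n2: def={m} ue={j}
  n3: def={d,j,p} ue={j}
  n4: def={j} ue=∅
  n5: def={m,y} ue=∅

Live sets:
  live n0: ∅→{j}
  live n1: ∅→{j}
  live n2: {j}→{j}
  live n3: {j}→∅
  live n4: ∅→{j}
  live n5: ∅→∅

Conflict graph:
  d↔{j}
  j↔{d,m,v}
  m↔{j}
  p↔∅
  v↔{j}
  y↔∅

N(m) = ["j"]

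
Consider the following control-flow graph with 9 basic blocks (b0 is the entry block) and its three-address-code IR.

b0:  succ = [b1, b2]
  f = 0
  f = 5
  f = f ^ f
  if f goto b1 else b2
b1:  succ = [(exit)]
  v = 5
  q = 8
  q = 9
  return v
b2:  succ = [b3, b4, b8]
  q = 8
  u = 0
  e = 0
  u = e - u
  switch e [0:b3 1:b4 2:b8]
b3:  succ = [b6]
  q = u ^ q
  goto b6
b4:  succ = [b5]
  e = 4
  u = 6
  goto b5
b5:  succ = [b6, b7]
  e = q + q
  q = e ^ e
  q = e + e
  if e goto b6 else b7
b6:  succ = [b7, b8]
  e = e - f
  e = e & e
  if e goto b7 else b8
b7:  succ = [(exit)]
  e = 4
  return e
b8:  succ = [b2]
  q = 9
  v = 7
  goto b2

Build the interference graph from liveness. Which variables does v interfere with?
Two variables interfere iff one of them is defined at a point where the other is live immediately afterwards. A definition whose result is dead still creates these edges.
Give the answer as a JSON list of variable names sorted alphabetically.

def/use:
  b0: def={f} ue=∅
  b1: def={q,v} ue=∅
  b2: def={e,q,u} ue=∅
  b3: def={q} ue={q,u}
  b4: def={e,u} ue=∅
  b5: def={e,q} ue={q}
  b6: def={e} ue={e,f}
  b7: def={e} ue=∅
  b8: def={q,v} ue=∅

Live sets:
  live b0: ∅→{f}
  live b1: ∅→∅
  live b2: {f}→{e,f,q,u}
  live b3: {e,f,q,u}→{e,f}
  live b4: {f,q}→{f,q}
  live b5: {f,q}→{e,f}
  live b6: {e,f}→{f}
  live b7: ∅→∅
  live b8: {f}→{f}

Conflict graph:
  e↔{f,q,u}
  f↔{e,q,u,v}
  q↔{e,f,u,v}
  u↔{e,f,q}
  v↔{f,q}

N(v) = ["f", "q"]

Answer: ["f", "q"]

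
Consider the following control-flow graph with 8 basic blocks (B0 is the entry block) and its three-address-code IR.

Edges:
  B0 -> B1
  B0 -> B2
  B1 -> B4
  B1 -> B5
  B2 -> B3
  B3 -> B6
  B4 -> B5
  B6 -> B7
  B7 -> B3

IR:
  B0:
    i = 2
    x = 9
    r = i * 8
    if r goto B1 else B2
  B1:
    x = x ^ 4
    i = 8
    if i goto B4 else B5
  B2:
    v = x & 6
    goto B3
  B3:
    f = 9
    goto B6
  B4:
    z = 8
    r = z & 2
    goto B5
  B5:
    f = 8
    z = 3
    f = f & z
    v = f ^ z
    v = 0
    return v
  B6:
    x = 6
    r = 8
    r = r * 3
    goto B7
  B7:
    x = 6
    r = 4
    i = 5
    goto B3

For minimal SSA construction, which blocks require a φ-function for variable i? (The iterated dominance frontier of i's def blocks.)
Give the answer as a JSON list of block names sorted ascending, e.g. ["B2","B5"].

Answer: ["B3"]

Derivation:
idom tree: B1←B0 B2←B0 B3←B2 B4←B1 B5←B1 B6←B3 B7←B6
Dom at joins:
  B3: preds {B2,B7}: {B0,B2} ∩ {B0,B2,B3,B6,B7} = {B0,B2}; idom=B2
  B5: preds {B1,B4}: {B0,B1} ∩ {B0,B1,B4} = {B0,B1}; idom=B1

DF walk-up:
  B3←B2: walk · to B2
  B3←B7: walk B7→B6→B3 to B2
  B5←B1: walk · to B1
  B5←B4: walk B4 to B1
  B0: DF=∅
  B1: DF=∅
  B2: DF=∅
  B3: DF={B3}
  B4: DF={B5}
  B5: DF=∅
  B6: DF={B3}
  B7: DF={B3}

φ for i: defs {B0,B1,B7}
  DF⁺ = {B3}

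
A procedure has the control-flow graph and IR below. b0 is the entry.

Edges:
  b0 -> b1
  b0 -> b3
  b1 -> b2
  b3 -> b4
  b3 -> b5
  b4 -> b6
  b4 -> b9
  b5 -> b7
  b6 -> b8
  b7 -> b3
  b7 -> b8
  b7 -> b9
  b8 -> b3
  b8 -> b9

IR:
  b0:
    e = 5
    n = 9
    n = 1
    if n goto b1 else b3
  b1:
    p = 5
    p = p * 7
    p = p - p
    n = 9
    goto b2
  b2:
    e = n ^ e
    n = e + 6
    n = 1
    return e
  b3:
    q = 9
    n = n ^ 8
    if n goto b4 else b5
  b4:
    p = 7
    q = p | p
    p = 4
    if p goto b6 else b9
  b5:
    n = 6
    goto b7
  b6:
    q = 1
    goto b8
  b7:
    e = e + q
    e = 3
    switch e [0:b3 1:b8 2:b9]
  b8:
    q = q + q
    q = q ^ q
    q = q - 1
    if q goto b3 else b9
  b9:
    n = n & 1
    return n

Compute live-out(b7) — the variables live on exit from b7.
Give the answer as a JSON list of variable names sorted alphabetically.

Answer: ["e", "n", "q"]

Analysis:
Block summaries:
  b0 def {e,n} use ∅
  b1 def {n,p} use ∅
  b2 def {e,n} use {e,n}
  b3 def {n,q} use {n}
  b4 def {p,q} use ∅
  b5 def {n} use ∅
  b6 def {q} use ∅
  b7 def {e} use {e,q}
  b8 def {q} use {q}
  b9 def {n} use {n}

Live sets:
  b0: in=∅ out={e,n}
  b1: in={e} out={e,n}
  b2: in={e,n} out=∅
  b3: in={e,n} out={e,n,q}
  b4: in={e,n} out={e,n}
  b5: in={e,q} out={e,n,q}
  b6: in={e,n} out={e,n,q}
  b7: in={e,n,q} out={e,n,q}
  b8: in={e,n,q} out={e,n}
  b9: in={n} out=∅

live-out(b7) = ["e", "n", "q"]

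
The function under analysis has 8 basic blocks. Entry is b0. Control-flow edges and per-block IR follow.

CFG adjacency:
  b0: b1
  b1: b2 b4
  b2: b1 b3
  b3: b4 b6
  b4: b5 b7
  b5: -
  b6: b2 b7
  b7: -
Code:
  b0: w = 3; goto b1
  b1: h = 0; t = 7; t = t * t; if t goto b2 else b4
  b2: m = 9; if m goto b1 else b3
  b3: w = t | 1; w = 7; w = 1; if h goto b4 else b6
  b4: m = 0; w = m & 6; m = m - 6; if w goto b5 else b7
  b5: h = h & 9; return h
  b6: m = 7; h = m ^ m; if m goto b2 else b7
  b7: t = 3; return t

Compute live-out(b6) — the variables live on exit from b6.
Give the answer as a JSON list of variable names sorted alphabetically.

Answer: ["h", "t"]

Analysis:
def/use:
  b0 def {w} use ∅
  b1 def {h,t} use ∅
  b2 def {m} use ∅
  b3 def {w} use {h,t}
  b4 def {m,w} use ∅
  b5 def {h} use {h}
  b6 def {h,m} use ∅
  b7 def {t} use ∅

Liveness:
  live b0: ∅→∅
  live b1: ∅→{h,t}
  live b2: {h,t}→{h,t}
  live b3: {h,t}→{h,t}
  live b4: {h}→{h}
  live b5: {h}→∅
  live b6: {t}→{h,t}
  live b7: ∅→∅

live-out(b6) = ["h", "t"]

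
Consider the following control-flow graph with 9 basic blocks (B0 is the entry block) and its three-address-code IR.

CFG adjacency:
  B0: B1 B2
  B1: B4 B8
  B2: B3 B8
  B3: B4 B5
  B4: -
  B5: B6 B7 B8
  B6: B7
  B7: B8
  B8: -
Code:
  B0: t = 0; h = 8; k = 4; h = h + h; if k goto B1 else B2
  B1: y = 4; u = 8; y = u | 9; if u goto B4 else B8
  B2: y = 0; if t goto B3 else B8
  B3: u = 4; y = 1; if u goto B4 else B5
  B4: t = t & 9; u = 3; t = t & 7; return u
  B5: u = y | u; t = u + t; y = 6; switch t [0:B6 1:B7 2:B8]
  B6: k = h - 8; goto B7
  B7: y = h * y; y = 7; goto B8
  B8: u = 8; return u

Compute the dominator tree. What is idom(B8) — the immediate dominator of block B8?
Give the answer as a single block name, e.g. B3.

idom tree: B1←B0 B2←B0 B3←B2 B4←B0 B5←B3 B6←B5 B7←B5 B8←B0
Dom∩ at merges:
  B4: preds {B1,B3}: {B0,B1} ∩ {B0,B2,B3} = {B0}; idom=B0
  B7: preds {B5,B6}: {B0,B2,B3,B5} ∩ {B0,B2,B3,B5,B6} = {B0,B2,B3,B5}; idom=B5
  B8: preds {B1,B2,B5,B7}: {B0,B1} ∩ {B0,B2} ∩ {B0,B2,B3,B5} ∩ {B0,B2,B3,B5,B7} = {B0}; idom=B0

idom(B8) = B0

Answer: B0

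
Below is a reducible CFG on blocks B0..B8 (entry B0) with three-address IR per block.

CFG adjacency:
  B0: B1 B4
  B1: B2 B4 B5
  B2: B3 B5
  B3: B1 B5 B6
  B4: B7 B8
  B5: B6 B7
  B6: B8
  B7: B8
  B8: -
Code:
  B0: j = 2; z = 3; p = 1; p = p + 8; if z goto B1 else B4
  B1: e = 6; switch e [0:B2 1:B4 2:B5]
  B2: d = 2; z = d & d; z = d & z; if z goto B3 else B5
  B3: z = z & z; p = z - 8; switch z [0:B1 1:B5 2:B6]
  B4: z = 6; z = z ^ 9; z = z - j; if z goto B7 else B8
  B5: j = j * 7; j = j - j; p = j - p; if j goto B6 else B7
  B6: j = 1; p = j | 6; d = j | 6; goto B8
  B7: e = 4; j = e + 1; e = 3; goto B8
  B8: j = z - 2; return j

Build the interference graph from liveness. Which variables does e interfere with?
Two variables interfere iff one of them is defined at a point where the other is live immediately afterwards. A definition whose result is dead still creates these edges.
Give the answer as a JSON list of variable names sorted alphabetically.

Answer: ["j", "p", "z"]

Derivation:
Block summaries:
  B0: {j,p,z} / ∅
  B1: {e} / ∅
  B2: {d,z} / ∅
  B3: {p,z} / {z}
  B4: {z} / {j}
  B5: {j,p} / {j,p}
  B6: {d,j,p} / ∅
  B7: {e,j} / ∅
  B8: {j} / {z}

Live sets:
  B0 li=∅ lo={j,p,z}
  B1 li={j,p,z} lo={j,p,z}
  B2 li={j,p} lo={j,p,z}
  B3 li={j,z} lo={j,p,z}
  B4 li={j} lo={z}
  B5 li={j,p,z} lo={z}
  B6 li={z} lo={z}
  B7 li={z} lo={z}
  B8 li={z} lo=∅

Interfere edges:
  d — {j,p,z}
  e — {j,p,z}
  j — {d,e,p,z}
  p — {d,e,j,z}
  z — {d,e,j,p}

N(e) = ["j", "p", "z"]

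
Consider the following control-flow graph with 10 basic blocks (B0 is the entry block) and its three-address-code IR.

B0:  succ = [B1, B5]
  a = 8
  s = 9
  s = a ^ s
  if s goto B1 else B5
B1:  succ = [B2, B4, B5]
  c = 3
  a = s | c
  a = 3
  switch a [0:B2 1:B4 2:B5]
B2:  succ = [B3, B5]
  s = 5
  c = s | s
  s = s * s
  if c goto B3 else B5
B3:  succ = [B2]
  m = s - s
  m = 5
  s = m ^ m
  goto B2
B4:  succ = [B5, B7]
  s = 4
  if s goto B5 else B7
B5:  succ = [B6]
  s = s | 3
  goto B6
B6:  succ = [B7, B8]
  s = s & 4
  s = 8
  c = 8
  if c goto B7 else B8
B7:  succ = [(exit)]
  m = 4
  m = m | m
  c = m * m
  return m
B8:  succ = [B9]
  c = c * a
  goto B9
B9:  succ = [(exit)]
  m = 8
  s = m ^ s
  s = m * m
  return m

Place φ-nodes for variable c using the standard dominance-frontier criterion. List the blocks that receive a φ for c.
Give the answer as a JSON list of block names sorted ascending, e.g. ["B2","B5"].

Answer: ["B2", "B5", "B7"]

Working:
idom tree: B1←B0 B2←B1 B3←B2 B4←B1 B5←B0 B6←B5 B7←B0 B8←B6 B9←B8
Join-block Dom:
  B2: preds {B1,B3}: {B0,B1} ∩ {B0,B1,B2,B3} = {B0,B1}; idom=B1
  B5: preds {B0,B1,B2,B4}: {B0} ∩ {B0,B1} ∩ {B0,B1,B2} ∩ {B0,B1,B4} = {B0}; idom=B0
  B7: preds {B4,B6}: {B0,B1,B4} ∩ {B0,B5,B6} = {B0}; idom=B0

DF derivation:
  join B2 pred B1: · stop@B1
  join B2 pred B3: B3→B2 stop@B1
  join B5 pred B0: · stop@B0
  join B5 pred B1: B1 stop@B0
  join B5 pred B2: B2→B1 stop@B0
  join B5 pred B4: B4→B1 stop@B0
  join B7 pred B4: B4→B1 stop@B0
  join B7 pred B6: B6→B5 stop@B0
  B0: DF=∅
  B1: DF={B5,B7}
  B2: DF={B2,B5}
  B3: DF={B2}
  B4: DF={B5,B7}
  B5: DF={B7}
  B6: DF={B7}
  B7: DF=∅
  B8: DF=∅
  B9: DF=∅

φ for c: defs {B1,B2,B6,B7,B8}
  DF⁺ = {B2,B5,B7}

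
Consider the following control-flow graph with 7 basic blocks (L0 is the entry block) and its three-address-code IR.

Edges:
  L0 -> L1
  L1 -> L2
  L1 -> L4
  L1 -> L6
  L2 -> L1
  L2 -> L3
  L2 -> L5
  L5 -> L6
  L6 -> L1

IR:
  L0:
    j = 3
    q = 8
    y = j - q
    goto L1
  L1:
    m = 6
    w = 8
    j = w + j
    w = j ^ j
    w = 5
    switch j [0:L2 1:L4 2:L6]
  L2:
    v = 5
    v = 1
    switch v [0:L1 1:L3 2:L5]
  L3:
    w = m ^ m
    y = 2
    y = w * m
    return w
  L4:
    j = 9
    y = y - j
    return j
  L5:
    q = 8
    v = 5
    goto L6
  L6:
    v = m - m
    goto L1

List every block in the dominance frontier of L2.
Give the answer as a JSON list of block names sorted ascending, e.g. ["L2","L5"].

Answer: ["L1", "L6"]

Working:
idom tree: L1←L0 L2←L1 L3←L2 L4←L1 L5←L2 L6←L1
Join-block Dom:
  L1: preds {L0,L2,L6}: {L0} ∩ {L0,L1,L2} ∩ {L0,L1,L6} = {L0}; idom=L0
  L6: preds {L1,L5}: {L0,L1} ∩ {L0,L1,L2,L5} = {L0,L1}; idom=L1

Frontier:
  L1←L0: walk · to L0
  L1←L2: walk L2→L1 to L0
  L1←L6: walk L6→L1 to L0
  L6←L1: walk · to L1
  L6←L5: walk L5→L2 to L1
  L0 → ∅
  L1 → {L1}
  L2 → {L1,L6}
  L3 → ∅
  L4 → ∅
  L5 → {L6}
  L6 → {L1}

DF(L2) = ["L1", "L6"]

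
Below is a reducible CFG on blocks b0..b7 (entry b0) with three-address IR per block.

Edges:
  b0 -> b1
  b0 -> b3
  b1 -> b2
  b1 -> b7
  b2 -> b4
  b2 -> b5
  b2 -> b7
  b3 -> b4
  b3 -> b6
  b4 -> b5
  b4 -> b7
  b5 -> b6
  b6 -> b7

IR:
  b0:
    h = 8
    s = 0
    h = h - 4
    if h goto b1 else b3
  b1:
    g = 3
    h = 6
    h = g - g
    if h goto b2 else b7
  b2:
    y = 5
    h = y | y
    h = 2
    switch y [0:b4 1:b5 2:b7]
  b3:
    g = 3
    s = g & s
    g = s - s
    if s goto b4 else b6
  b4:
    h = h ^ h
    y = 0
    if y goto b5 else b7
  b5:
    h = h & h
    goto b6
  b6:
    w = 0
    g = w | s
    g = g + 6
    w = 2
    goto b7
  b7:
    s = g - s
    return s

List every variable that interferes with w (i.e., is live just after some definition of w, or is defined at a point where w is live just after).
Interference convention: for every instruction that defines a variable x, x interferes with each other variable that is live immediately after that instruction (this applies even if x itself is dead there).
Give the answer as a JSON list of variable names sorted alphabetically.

Answer: ["g", "s"]

Derivation:
Per-block:
  b0: def={h,s} ue=∅
  b1: def={g,h} ue=∅
  b2: def={h,y} ue=∅
  b3: def={g,s} ue={s}
  b4: def={h,y} ue={h}
  b5: def={h} ue={h}
  b6: def={g,w} ue={s}
  b7: def={s} ue={g,s}

Liveness:
  b0 li=∅ lo={h,s}
  b1 li={s} lo={g,s}
  b2 li={g,s} lo={g,h,s}
  b3 li={h,s} lo={g,h,s}
  b4 li={g,h,s} lo={g,h,s}
  b5 li={h,s} lo={s}
  b6 li={s} lo={g,s}
  b7 li={g,s} lo=∅

Interfere edges:
  g: {h,s,w,y}
  h: {g,s,y}
  s: {g,h,w,y}
  w: {g,s}
  y: {g,h,s}

N(w) = ["g", "s"]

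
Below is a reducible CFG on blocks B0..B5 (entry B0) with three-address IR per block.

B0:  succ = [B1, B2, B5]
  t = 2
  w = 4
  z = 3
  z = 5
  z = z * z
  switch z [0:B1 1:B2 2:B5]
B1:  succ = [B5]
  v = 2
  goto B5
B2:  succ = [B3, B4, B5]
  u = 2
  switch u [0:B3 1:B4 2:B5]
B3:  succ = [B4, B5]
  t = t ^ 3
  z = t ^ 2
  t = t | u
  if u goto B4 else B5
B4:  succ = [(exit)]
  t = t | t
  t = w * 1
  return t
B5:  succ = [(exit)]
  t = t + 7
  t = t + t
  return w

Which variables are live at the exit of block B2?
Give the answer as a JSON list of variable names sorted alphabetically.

Answer: ["t", "u", "w"]

Working:
Block summaries:
  B0 def {t,w,z} use ∅
  B1 def {v} use ∅
  B2 def {u} use ∅
  B3 def {t,z} use {t,u}
  B4 def {t} use {t,w}
  B5 def {t} use {t,w}

Live sets:
  B0: in=∅ out={t,w}
  B1: in={t,w} out={t,w}
  B2: in={t,w} out={t,u,w}
  B3: in={t,u,w} out={t,w}
  B4: in={t,w} out=∅
  B5: in={t,w} out=∅

live-out(B2) = ["t", "u", "w"]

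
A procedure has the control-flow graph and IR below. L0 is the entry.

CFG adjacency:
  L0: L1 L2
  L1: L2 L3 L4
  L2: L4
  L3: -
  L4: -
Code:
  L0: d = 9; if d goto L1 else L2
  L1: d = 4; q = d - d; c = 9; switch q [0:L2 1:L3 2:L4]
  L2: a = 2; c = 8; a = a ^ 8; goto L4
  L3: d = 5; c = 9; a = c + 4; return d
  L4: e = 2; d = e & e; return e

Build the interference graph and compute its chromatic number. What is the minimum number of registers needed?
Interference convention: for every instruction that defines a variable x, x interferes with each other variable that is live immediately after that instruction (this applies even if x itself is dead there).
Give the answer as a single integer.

def/use:
  L0 def {d} use ∅
  L1 def {c,d,q} use ∅
  L2 def {a,c} use ∅
  L3 def {a,c,d} use ∅
  L4 def {d,e} use ∅

Liveness:
  L0: in=∅ out=∅
  L1: in=∅ out=∅
  L2: in=∅ out=∅
  L3: in=∅ out=∅
  L4: in=∅ out=∅

Interference:
  a — {c,d}
  c — {a,d,q}
  d — {a,c,e}
  e — {d}
  q — {c}

Chromatic number:
  {a,c,d} pairwise interfere (3-clique) ⇒ χ ≥ 3
  3-colouring: R0={c,e}  R1={d,q}  R2={a}
  χ = 3

Answer: 3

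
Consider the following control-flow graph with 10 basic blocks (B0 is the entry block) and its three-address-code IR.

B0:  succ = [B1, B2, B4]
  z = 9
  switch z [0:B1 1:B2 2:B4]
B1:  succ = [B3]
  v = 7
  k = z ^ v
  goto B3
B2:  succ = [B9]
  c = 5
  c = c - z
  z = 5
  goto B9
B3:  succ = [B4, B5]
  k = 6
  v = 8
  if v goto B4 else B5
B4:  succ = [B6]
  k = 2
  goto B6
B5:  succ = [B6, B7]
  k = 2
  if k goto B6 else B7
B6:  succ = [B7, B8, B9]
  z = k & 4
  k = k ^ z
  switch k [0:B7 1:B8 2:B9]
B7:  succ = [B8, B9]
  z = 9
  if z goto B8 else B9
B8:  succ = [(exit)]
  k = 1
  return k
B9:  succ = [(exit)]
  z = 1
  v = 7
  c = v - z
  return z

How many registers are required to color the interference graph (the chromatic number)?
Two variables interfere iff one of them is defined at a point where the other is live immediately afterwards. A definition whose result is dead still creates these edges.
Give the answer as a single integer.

Block summaries:
  B0 def {z} use ∅
  B1 def {k,v} use {z}
  B2 def {c,z} use {z}
  B3 def {k,v} use ∅
  B4 def {k} use ∅
  B5 def {k} use ∅
  B6 def {k,z} use {k}
  B7 def {z} use ∅
  B8 def {k} use ∅
  B9 def {c,v,z} use ∅

Liveness:
  B0: in=∅ out={z}
  B1: in={z} out=∅
  B2: in={z} out=∅
  B3: in=∅ out=∅
  B4: in=∅ out={k}
  B5: in=∅ out={k}
  B6: in={k} out=∅
  B7: in=∅ out=∅
  B8: in=∅ out=∅
  B9: in=∅ out=∅

Interference:
  c — {z}
  k — {z}
  v — {z}
  z — {c,k,v}

Colouring:
  {c,z} pairwise interfere (2-clique) ⇒ χ ≥ 2
  2-colouring: r0={z}  r1={c,k,v}
  χ = 2

Answer: 2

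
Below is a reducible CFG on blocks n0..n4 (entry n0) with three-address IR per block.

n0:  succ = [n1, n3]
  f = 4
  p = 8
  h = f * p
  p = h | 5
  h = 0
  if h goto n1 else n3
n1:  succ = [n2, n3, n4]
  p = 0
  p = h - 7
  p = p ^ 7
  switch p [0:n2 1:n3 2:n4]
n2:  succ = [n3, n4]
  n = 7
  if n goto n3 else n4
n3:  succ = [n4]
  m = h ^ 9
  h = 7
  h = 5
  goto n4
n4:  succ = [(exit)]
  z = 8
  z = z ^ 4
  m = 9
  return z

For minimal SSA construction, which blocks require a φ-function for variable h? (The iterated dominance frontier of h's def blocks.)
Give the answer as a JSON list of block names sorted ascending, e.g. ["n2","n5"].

idom tree: n1←n0 n2←n1 n3←n0 n4←n0
Dom at joins:
  n3: preds {n0,n1,n2}: {n0} ∩ {n0,n1} ∩ {n0,n1,n2} = {n0}; idom=n0
  n4: preds {n1,n2,n3}: {n0,n1} ∩ {n0,n1,n2} ∩ {n0,n3} = {n0}; idom=n0

Frontier:
  join n3 pred n0: · stop@n0
  join n3 pred n1: n1 stop@n0
  join n3 pred n2: n2→n1 stop@n0
  join n4 pred n1: n1 stop@n0
  join n4 pred n2: n2→n1 stop@n0
  join n4 pred n3: n3 stop@n0
  n0: DF=∅
  n1: DF={n3,n4}
  n2: DF={n3,n4}
  n3: DF={n4}
  n4: DF=∅

φ for h: defs {n0,n3}
  DF⁺ = {n4}

Answer: ["n4"]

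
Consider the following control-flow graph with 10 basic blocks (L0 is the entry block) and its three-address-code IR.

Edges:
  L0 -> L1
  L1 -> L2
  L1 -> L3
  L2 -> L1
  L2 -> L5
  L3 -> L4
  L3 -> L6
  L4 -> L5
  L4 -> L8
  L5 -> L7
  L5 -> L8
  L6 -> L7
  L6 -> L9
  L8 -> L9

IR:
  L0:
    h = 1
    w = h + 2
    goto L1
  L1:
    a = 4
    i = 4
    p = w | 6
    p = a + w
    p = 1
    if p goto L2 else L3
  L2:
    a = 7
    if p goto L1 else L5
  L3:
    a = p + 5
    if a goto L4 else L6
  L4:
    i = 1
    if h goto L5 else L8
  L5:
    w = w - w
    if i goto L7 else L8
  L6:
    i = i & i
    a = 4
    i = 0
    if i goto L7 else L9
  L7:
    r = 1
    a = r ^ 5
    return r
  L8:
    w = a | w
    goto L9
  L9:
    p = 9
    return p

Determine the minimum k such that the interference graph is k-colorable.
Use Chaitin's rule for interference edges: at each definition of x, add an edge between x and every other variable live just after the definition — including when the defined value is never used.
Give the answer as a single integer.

Block summaries:
  L0: def={h,w} ue=∅
  L1: def={a,i,p} ue={w}
  L2: def={a} ue={p}
  L3: def={a} ue={p}
  L4: def={i} ue={h}
  L5: def={w} ue={i,w}
  L6: def={a,i} ue={i}
  L7: def={a,r} ue=∅
  L8: def={w} ue={a,w}
  L9: def={p} ue=∅

Liveness:
  live L0: ∅→{h,w}
  live L1: {h,w}→{h,i,p,w}
  live L2: {h,i,p,w}→{a,h,i,w}
  live L3: {h,i,p,w}→{a,h,i,w}
  live L4: {a,h,w}→{a,i,w}
  live L5: {a,i,w}→{a,w}
  live L6: {i}→∅
  live L7: ∅→∅
  live L8: {a,w}→∅
  live L9: ∅→∅

Conflict graph:
  a: {h,i,p,r,w}
  h: {a,i,p,w}
  i: {a,h,p,w}
  p: {a,h,i,w}
  r: {a}
  w: {a,h,i,p}

Chromatic number:
  {a,h,i,p,w} pairwise interfere (5-clique) ⇒ χ ≥ 5
  5-colouring: r0={a}  r1={h,r}  r2={i}  r3={p}  r4={w}
  χ = 5

Answer: 5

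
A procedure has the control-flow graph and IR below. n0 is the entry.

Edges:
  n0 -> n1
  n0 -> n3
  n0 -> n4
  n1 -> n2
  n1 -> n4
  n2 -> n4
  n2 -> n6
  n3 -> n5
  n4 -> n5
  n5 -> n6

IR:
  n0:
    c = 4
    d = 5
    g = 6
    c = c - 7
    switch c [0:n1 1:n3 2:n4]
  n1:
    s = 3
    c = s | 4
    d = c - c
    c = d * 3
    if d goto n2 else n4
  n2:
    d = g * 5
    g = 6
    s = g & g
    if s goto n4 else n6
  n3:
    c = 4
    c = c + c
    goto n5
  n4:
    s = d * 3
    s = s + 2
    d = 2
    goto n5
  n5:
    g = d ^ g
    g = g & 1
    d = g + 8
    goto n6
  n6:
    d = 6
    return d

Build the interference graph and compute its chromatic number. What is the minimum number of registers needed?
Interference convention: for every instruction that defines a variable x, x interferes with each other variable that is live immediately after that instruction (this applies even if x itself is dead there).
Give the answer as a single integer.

Block summaries:
  n0 def {c,d,g} use ∅
  n1 def {c,d,s} use ∅
  n2 def {d,g,s} use {g}
  n3 def {c} use ∅
  n4 def {d,s} use {d}
  n5 def {d,g} use {d,g}
  n6 def {d} use ∅

Liveness:
  n0: in=∅ out={d,g}
  n1: in={g} out={d,g}
  n2: in={g} out={d,g}
  n3: in={d,g} out={d,g}
  n4: in={d,g} out={d,g}
  n5: in={d,g} out=∅
  n6: in=∅ out=∅

Interfere edges:
  c: {d,g}
  d: {c,g,s}
  g: {c,d,s}
  s: {d,g}

Colouring:
  lower bound: {c,d,g} mutually conflict ⇒ χ ≥ 3
  3-colouring: r0={d}  r1={g}  r2={c,s}
  χ = 3

Answer: 3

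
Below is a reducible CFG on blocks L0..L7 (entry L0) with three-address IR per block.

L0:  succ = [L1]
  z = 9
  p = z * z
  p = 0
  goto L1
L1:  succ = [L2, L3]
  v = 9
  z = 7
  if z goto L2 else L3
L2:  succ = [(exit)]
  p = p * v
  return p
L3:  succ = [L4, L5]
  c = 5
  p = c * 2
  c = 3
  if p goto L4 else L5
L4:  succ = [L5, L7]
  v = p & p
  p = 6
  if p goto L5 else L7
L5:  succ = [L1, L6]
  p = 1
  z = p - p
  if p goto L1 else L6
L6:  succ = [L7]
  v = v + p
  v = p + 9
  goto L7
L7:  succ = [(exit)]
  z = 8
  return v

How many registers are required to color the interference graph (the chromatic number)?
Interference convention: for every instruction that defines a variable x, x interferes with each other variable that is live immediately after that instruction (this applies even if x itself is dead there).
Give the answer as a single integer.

Answer: 3

Working:
def/use:
  L0: {p,z} / ∅
  L1: {v,z} / ∅
  L2: {p} / {p,v}
  L3: {c,p} / ∅
  L4: {p,v} / {p}
  L5: {p,z} / ∅
  L6: {v} / {p,v}
  L7: {z} / {v}

Backward fixpoint:
  L0: in=∅ out={p}
  L1: in={p} out={p,v}
  L2: in={p,v} out=∅
  L3: in={v} out={p,v}
  L4: in={p} out={v}
  L5: in={v} out={p,v}
  L6: in={p,v} out={v}
  L7: in={v} out=∅

Interference:
  c: {p,v}
  p: {c,v,z}
  v: {c,p,z}
  z: {p,v}

Chromatic number:
  lower bound: {c,p,v} mutually conflict ⇒ χ ≥ 3
  assign c→c2 p→c0 v→c1 z→c2 — no edge inside a register ⇒ χ ≤ 3
  χ = 3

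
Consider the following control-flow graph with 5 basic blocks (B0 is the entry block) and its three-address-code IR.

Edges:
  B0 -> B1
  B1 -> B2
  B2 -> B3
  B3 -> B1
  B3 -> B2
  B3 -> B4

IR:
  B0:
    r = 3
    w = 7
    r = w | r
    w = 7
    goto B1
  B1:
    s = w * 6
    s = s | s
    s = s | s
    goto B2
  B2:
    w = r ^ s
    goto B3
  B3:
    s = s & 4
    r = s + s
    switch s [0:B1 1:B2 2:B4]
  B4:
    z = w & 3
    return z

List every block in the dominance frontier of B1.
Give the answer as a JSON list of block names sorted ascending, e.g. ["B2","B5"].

idom tree: B1←B0 B2←B1 B3←B2 B4←B3
Dom∩ at merges:
  B1: preds {B0,B3}: {B0} ∩ {B0,B1,B2,B3} = {B0}; idom=B0
  B2: preds {B1,B3}: {B0,B1} ∩ {B0,B1,B2,B3} = {B0,B1}; idom=B1

Frontier:
  join B1 pred B0: · stop@B0
  join B1 pred B3: B3→B2→B1 stop@B0
  join B2 pred B1: · stop@B1
  join B2 pred B3: B3→B2 stop@B1
  DF(B0)=∅
  DF(B1)={B1}
  DF(B2)={B1,B2}
  DF(B3)={B1,B2}
  DF(B4)=∅

DF(B1) = ["B1"]

Answer: ["B1"]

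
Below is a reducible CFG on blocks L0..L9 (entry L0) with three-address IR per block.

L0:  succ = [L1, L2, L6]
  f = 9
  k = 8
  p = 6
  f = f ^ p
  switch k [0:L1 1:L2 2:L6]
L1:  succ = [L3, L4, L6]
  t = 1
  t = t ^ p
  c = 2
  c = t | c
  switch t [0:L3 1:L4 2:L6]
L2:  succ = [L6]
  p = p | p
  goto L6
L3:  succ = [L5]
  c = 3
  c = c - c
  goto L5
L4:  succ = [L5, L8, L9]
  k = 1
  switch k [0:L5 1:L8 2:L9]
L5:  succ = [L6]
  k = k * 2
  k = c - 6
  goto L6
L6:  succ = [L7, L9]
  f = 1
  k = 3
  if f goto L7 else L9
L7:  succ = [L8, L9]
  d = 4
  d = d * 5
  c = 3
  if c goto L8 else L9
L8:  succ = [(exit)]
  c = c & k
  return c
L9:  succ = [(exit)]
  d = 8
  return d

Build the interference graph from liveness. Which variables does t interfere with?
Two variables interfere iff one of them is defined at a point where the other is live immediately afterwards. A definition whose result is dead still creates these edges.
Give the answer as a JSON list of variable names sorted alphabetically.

Answer: ["c", "k", "p"]

Analysis:
Per-block:
  L0 def {f,k,p} use ∅
  L1 def {c,t} use {p}
  L2 def {p} use {p}
  L3 def {c} use ∅
  L4 def {k} use ∅
  L5 def {k} use {c,k}
  L6 def {f,k} use ∅
  L7 def {c,d} use ∅
  L8 def {c} use {c,k}
  L9 def {d} use ∅

Backward fixpoint:
  L0: in=∅ out={k,p}
  L1: in={k,p} out={c,k}
  L2: in={p} out=∅
  L3: in={k} out={c,k}
  L4: in={c} out={c,k}
  L5: in={c,k} out=∅
  L6: in=∅ out={k}
  L7: in={k} out={c,k}
  L8: in={c,k} out=∅
  L9: in=∅ out=∅

Interference:
  c: {k,t}
  d: {k}
  f: {k,p}
  k: {c,d,f,p,t}
  p: {f,k,t}
  t: {c,k,p}

N(t) = ["c", "k", "p"]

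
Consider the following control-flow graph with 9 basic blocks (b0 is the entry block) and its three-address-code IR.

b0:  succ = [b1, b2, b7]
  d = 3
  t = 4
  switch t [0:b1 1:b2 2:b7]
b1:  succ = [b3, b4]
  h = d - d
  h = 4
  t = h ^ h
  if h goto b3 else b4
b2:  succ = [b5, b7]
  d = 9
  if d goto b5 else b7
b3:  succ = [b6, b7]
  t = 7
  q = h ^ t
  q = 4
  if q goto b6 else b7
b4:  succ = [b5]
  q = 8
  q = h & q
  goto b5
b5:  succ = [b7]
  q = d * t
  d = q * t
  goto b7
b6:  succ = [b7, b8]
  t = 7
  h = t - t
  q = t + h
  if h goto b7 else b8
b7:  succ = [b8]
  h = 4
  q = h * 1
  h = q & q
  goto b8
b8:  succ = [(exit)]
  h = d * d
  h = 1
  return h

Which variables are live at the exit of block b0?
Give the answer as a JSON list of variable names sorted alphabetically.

Per-block:
  b0: {d,t} / ∅
  b1: {h,t} / {d}
  b2: {d} / ∅
  b3: {q,t} / {h}
  b4: {q} / {h}
  b5: {d,q} / {d,t}
  b6: {h,q,t} / ∅
  b7: {h,q} / ∅
  b8: {h} / {d}

Backward fixpoint:
  live b0: ∅→{d,t}
  live b1: {d}→{d,h,t}
  live b2: {t}→{d,t}
  live b3: {d,h}→{d}
  live b4: {d,h,t}→{d,t}
  live b5: {d,t}→{d}
  live b6: {d}→{d}
  live b7: {d}→{d}
  live b8: {d}→∅

live-out(b0) = ["d", "t"]

Answer: ["d", "t"]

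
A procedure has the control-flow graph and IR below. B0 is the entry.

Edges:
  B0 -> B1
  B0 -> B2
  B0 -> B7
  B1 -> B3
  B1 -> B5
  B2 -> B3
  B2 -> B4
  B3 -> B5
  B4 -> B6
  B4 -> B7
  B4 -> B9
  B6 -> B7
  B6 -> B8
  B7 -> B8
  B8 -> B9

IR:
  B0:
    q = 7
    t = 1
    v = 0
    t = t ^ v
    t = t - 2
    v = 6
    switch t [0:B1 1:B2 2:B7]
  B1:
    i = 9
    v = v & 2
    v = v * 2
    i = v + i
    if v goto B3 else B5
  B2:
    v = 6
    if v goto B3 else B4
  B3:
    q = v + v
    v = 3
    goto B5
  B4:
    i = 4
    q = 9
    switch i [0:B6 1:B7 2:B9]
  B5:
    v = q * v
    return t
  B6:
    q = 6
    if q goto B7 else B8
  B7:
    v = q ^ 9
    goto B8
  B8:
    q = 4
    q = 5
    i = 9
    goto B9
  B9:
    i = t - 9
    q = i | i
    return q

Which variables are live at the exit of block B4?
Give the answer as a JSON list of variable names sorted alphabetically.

Block summaries:
  B0: def={q,t,v} ue=∅
  B1: def={i,v} ue={v}
  B2: def={v} ue=∅
  B3: def={q,v} ue={v}
  B4: def={i,q} ue=∅
  B5: def={v} ue={q,t,v}
  B6: def={q} ue=∅
  B7: def={v} ue={q}
  B8: def={i,q} ue=∅
  B9: def={i,q} ue={t}

Backward fixpoint:
  B0: in=∅ out={q,t,v}
  B1: in={q,t,v} out={q,t,v}
  B2: in={t} out={t,v}
  B3: in={t,v} out={q,t,v}
  B4: in={t} out={q,t}
  B5: in={q,t,v} out=∅
  B6: in={t} out={q,t}
  B7: in={q,t} out={t}
  B8: in={t} out={t}
  B9: in={t} out=∅

live-out(B4) = ["q", "t"]

Answer: ["q", "t"]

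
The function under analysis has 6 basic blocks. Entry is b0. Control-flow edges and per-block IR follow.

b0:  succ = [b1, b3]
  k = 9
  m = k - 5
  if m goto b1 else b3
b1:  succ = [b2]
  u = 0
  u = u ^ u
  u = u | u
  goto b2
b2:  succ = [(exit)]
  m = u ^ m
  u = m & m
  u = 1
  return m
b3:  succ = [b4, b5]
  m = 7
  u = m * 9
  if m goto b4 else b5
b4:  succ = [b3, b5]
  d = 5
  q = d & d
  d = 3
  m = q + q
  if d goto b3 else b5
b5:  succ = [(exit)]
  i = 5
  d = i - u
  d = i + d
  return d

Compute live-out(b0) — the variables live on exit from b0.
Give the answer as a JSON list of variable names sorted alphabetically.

Block summaries:
  b0 def {k,m} use ∅
  b1 def {u} use ∅
  b2 def {m,u} use {m,u}
  b3 def {m,u} use ∅
  b4 def {d,m,q} use ∅
  b5 def {d,i} use {u}

Live sets:
  b0: in=∅ out={m}
  b1: in={m} out={m,u}
  b2: in={m,u} out=∅
  b3: in=∅ out={u}
  b4: in={u} out={u}
  b5: in={u} out=∅

live-out(b0) = ["m"]

Answer: ["m"]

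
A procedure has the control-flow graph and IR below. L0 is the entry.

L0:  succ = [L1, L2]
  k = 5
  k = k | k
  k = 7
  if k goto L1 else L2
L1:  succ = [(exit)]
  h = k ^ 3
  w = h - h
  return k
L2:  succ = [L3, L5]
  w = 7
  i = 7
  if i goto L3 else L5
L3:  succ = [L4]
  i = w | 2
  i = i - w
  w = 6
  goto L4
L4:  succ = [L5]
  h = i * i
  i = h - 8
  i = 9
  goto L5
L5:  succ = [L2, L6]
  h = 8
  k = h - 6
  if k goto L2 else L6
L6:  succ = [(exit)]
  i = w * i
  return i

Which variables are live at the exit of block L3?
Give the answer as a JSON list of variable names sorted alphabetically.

Block summaries:
  L0 def {k} use ∅
  L1 def {h,w} use {k}
  L2 def {i,w} use ∅
  L3 def {i,w} use {w}
  L4 def {h,i} use {i}
  L5 def {h,k} use ∅
  L6 def {i} use {i,w}

Backward fixpoint:
  L0 li=∅ lo={k}
  L1 li={k} lo=∅
  L2 li=∅ lo={i,w}
  L3 li={w} lo={i,w}
  L4 li={i,w} lo={i,w}
  L5 li={i,w} lo={i,w}
  L6 li={i,w} lo=∅

live-out(L3) = ["i", "w"]

Answer: ["i", "w"]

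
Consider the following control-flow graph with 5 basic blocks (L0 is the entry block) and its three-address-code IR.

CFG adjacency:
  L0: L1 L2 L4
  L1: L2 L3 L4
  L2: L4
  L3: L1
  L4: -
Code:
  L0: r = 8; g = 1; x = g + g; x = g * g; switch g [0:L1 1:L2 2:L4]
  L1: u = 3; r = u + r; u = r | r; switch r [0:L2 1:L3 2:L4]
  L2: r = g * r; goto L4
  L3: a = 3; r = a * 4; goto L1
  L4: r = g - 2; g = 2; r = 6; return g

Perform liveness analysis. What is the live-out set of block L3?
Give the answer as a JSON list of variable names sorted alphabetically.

def/use:
  L0 def {g,r,x} use ∅
  L1 def {r,u} use {r}
  L2 def {r} use {g,r}
  L3 def {a,r} use ∅
  L4 def {g,r} use {g}

Backward fixpoint:
  L0 li=∅ lo={g,r}
  L1 li={g,r} lo={g,r}
  L2 li={g,r} lo={g}
  L3 li={g} lo={g,r}
  L4 li={g} lo=∅

live-out(L3) = ["g", "r"]

Answer: ["g", "r"]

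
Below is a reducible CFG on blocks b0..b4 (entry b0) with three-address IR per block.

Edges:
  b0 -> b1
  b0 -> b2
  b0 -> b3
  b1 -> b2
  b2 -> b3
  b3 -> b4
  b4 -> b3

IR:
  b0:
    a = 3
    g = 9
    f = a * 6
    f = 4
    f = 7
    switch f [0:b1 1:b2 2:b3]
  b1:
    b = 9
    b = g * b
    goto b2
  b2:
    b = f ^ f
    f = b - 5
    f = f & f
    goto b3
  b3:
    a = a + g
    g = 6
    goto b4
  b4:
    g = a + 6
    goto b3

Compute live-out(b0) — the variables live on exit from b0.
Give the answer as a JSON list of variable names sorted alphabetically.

Block summaries:
  b0 def {a,f,g} use ∅
  b1 def {b} use {g}
  b2 def {b,f} use {f}
  b3 def {a,g} use {a,g}
  b4 def {g} use {a}

Live sets:
  b0 li=∅ lo={a,f,g}
  b1 li={a,f,g} lo={a,f,g}
  b2 li={a,f,g} lo={a,g}
  b3 li={a,g} lo={a}
  b4 li={a} lo={a,g}

live-out(b0) = ["a", "f", "g"]

Answer: ["a", "f", "g"]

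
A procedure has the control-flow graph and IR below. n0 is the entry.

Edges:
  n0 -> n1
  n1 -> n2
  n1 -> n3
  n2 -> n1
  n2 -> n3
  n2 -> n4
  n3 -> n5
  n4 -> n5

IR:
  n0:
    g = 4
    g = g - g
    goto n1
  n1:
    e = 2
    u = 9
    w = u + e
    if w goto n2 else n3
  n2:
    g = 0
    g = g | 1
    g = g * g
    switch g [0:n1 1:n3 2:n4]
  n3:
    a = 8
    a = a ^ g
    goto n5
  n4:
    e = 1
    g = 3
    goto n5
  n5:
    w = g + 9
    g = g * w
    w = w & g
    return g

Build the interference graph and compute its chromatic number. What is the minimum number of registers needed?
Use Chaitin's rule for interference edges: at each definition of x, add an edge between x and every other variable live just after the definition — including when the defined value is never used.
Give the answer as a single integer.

Per-block:
  n0: def={g} ue=∅
  n1: def={e,u,w} ue=∅
  n2: def={g} ue=∅
  n3: def={a} ue={g}
  n4: def={e,g} ue=∅
  n5: def={g,w} ue={g}

Liveness:
  n0 li=∅ lo={g}
  n1 li={g} lo={g}
  n2 li=∅ lo={g}
  n3 li={g} lo={g}
  n4 li=∅ lo={g}
  n5 li={g} lo=∅

Conflict graph:
  a — {g}
  e — {g,u}
  g — {a,e,u,w}
  u — {e,g}
  w — {g}

Chromatic number:
  lower bound: {e,g,u} mutually conflict ⇒ χ ≥ 3
  3-colouring: r0={g}  r1={a,e,w}  r2={u}
  χ = 3

Answer: 3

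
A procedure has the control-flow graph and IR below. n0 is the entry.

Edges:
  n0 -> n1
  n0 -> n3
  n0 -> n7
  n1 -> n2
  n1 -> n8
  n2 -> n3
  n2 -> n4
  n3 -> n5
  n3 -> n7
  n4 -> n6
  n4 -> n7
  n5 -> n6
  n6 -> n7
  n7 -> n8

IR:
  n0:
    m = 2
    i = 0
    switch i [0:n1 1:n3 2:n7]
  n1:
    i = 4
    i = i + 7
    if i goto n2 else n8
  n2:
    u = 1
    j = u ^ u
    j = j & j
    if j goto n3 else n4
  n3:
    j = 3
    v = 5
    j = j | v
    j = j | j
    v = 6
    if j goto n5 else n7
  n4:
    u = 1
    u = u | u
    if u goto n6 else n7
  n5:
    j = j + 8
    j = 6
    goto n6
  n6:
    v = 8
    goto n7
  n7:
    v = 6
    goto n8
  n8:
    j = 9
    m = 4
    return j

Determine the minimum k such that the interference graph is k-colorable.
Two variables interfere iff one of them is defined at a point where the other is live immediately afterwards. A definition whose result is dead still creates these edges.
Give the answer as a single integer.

Per-block:
  n0 def {i,m} use ∅
  n1 def {i} use ∅
  n2 def {j,u} use ∅
  n3 def {j,v} use ∅
  n4 def {u} use ∅
  n5 def {j} use {j}
  n6 def {v} use ∅
  n7 def {v} use ∅
  n8 def {j,m} use ∅

Live sets:
  n0 li=∅ lo=∅
  n1 li=∅ lo=∅
  n2 li=∅ lo=∅
  n3 li=∅ lo={j}
  n4 li=∅ lo=∅
  n5 li={j} lo=∅
  n6 li=∅ lo=∅
  n7 li=∅ lo=∅
  n8 li=∅ lo=∅

Interfere edges:
  i: ∅
  j: {m,v}
  m: {j}
  u: ∅
  v: {j}

Registers:
  {j,m} pairwise interfere (2-clique) ⇒ χ ≥ 2
  2-colouring: c0={i,j,u}  c1={m,v}
  χ = 2

Answer: 2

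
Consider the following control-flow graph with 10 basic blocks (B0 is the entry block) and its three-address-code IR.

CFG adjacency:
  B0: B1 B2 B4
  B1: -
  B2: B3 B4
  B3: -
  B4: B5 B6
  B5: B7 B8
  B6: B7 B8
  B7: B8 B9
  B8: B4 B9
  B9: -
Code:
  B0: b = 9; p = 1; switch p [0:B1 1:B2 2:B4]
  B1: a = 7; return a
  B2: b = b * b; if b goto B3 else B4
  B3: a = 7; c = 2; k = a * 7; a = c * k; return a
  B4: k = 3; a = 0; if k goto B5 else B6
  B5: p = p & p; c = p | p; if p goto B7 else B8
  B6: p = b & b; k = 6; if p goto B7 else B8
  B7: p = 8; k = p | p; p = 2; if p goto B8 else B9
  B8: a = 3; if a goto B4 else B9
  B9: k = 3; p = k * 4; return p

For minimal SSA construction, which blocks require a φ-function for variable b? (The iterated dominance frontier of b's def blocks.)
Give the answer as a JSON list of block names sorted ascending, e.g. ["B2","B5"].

Answer: ["B4"]

Derivation:
idom tree: B1←B0 B2←B0 B3←B2 B4←B0 B5←B4 B6←B4 B7←B4 B8←B4 B9←B4
Join-block Dom:
  B4: preds {B0,B2,B8}: {B0} ∩ {B0,B2} ∩ {B0,B4,B8} = {B0}; idom=B0
  B7: preds {B5,B6}: {B0,B4,B5} ∩ {B0,B4,B6} = {B0,B4}; idom=B4
  B8: preds {B5,B6,B7}: {B0,B4,B5} ∩ {B0,B4,B6} ∩ {B0,B4,B7} = {B0,B4}; idom=B4
  B9: preds {B7,B8}: {B0,B4,B7} ∩ {B0,B4,B8} = {B0,B4}; idom=B4

DF walk-up:
  join B4 pred B0: · stop@B0
  join B4 pred B2: B2 stop@B0
  join B4 pred B8: B8→B4 stop@B0
  join B7 pred B5: B5 stop@B4
  join B7 pred B6: B6 stop@B4
  join B8 pred B5: B5 stop@B4
  join B8 pred B6: B6 stop@B4
  join B8 pred B7: B7 stop@B4
  join B9 pred B7: B7 stop@B4
  join B9 pred B8: B8 stop@B4
  B0: DF=∅
  B1: DF=∅
  B2: DF={B4}
  B3: DF=∅
  B4: DF={B4}
  B5: DF={B7,B8}
  B6: DF={B7,B8}
  B7: DF={B8,B9}
  B8: DF={B4,B9}
  B9: DF=∅

φ for b: defs {B0,B2}
  DF⁺ = {B4}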